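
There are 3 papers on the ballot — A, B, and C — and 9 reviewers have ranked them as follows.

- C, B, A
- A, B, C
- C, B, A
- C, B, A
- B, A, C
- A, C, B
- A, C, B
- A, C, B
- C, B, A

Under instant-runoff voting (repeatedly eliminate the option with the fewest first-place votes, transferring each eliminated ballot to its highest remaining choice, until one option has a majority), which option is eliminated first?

B

Round 1: A 4, C 4, B 1. B has the fewest and is eliminated.
Round 2: A 5, C 4. A has a majority.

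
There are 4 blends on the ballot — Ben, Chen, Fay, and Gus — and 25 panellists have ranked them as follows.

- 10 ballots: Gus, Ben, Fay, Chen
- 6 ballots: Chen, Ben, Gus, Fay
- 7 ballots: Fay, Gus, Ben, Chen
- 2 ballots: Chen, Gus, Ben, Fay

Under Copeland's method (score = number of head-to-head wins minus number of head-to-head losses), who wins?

Pairwise results:
  Ben vs Chen: Ben wins 17–8.
  Ben vs Fay: Ben wins 18–7.
  Ben vs Gus: Gus wins 19–6.
  Chen vs Fay: Fay wins 17–8.
  Chen vs Gus: Gus wins 17–8.
  Fay vs Gus: Gus wins 18–7.
Copeland scores (wins − losses):
  Ben: 2 − 1 = 1
  Chen: 0 − 3 = -3
  Fay: 1 − 2 = -1
  Gus: 3 − 0 = 3
Gus has the best Copeland score.

Gus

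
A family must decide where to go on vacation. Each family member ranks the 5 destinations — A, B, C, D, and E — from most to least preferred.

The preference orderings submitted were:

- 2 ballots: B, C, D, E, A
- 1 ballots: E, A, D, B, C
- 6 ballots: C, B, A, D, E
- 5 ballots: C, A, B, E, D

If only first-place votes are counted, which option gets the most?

C

First-place vote totals:
  A: 0
  B: 2
  C: 11
  D: 0
  E: 1
C has the most first-place votes.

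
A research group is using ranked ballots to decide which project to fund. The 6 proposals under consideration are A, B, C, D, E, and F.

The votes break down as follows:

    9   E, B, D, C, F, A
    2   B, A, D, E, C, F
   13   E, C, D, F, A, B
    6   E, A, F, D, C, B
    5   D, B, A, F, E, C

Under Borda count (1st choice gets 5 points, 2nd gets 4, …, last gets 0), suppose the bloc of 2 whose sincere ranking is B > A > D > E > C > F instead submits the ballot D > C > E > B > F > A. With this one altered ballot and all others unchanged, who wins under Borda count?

Borda totals with the altered ballot: A 52, B 60, C 84, D 113, E 151, F 65.
The winner is unchanged: still E.

E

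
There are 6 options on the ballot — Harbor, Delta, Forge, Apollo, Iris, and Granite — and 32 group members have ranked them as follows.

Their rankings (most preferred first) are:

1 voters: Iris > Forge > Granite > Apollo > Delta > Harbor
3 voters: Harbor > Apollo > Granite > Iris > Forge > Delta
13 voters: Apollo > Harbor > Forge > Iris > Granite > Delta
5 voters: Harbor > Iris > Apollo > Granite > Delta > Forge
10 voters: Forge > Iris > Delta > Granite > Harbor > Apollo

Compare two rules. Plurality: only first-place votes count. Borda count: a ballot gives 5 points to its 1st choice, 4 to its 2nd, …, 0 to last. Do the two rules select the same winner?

Plurality first-place counts: Harbor 8, Delta 0, Forge 10, Apollo 13, Iris 1, Granite 0 → Apollo.
Borda totals: Harbor 102, Delta 36, Forge 96, Apollo 94, Iris 97, Granite 55 → Harbor.
The two rules disagree: plurality picks Apollo, Borda picks Harbor.

No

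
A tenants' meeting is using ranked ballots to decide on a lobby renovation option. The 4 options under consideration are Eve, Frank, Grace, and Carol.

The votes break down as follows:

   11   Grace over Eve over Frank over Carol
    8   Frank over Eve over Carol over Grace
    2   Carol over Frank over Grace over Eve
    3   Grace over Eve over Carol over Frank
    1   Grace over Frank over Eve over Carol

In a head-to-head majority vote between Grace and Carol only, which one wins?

Grace

Ballots ranking Grace above Carol: 11+3+1 = 15.
Ballots ranking Carol above Grace: 8+2 = 10.
Grace wins the head-to-head, 15–10.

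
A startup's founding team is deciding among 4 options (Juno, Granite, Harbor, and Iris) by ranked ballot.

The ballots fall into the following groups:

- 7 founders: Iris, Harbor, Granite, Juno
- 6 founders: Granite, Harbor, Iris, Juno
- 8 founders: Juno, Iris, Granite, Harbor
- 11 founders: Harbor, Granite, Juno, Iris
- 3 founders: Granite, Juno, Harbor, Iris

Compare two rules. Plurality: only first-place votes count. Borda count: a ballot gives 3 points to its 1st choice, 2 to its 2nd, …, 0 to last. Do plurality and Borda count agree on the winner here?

Plurality first-place counts: Juno 8, Granite 9, Harbor 11, Iris 7 → Harbor.
Borda totals: Juno 41, Granite 64, Harbor 62, Iris 43 → Granite.
The two rules disagree: plurality picks Harbor, Borda picks Granite.

No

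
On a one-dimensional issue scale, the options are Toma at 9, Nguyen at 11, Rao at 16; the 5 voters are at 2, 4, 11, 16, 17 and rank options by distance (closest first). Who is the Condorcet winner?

Nguyen

With single-peaked preferences on a line, the Condorcet winner is the candidate closest to the median voter.
The median voter (position 11) is closest to Nguyen at 11.
Check: Nguyen vs Toma — voters closer to Nguyen: 3 of 5.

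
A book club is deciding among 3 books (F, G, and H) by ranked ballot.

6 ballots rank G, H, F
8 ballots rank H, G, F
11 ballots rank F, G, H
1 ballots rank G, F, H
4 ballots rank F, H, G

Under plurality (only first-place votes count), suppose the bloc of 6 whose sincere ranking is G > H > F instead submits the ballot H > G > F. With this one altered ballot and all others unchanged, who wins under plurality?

F

First-place totals with the altered ballot: F 15, G 1, H 14.
The winner is unchanged: still F.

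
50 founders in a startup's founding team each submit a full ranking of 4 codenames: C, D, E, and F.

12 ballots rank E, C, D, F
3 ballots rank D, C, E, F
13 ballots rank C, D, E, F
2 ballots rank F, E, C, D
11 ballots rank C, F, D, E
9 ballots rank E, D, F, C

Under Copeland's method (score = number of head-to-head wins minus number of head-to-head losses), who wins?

Pairwise results:
  C vs D: C wins 38–12.
  C vs E: C wins 27–23.
  C vs F: C wins 39–11.
  D vs E: D wins 27–23.
  D vs F: D wins 37–13.
  E vs F: E wins 37–13.
Copeland scores (wins − losses):
  C: 3 − 0 = 3
  D: 2 − 1 = 1
  E: 1 − 2 = -1
  F: 0 − 3 = -3
C has the best Copeland score.

C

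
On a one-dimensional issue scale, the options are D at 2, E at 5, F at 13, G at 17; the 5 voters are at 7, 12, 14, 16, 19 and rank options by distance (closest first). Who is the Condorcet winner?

F

With single-peaked preferences on a line, the Condorcet winner is the candidate closest to the median voter.
The median voter (position 14) is closest to F at 13.
Check: F vs E — voters closer to F: 4 of 5.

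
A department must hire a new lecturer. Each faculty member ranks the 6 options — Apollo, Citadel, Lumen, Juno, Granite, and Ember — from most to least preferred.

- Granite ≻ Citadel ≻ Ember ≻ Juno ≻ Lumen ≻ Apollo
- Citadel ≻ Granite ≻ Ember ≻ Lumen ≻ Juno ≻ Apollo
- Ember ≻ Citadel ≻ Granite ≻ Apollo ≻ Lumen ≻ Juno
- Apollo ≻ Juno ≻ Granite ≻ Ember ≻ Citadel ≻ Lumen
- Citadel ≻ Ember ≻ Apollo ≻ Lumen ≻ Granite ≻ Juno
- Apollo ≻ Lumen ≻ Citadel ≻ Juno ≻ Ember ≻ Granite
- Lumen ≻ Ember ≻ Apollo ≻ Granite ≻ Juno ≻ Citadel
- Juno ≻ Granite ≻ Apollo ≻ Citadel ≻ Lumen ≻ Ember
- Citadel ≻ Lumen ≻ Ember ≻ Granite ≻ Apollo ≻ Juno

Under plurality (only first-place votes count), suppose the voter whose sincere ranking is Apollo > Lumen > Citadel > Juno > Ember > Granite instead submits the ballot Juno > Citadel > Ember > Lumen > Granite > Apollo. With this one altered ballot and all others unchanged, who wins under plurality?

Citadel

First-place totals with the altered ballot: Apollo 1, Citadel 3, Lumen 1, Juno 2, Granite 1, Ember 1.
The winner is unchanged: still Citadel.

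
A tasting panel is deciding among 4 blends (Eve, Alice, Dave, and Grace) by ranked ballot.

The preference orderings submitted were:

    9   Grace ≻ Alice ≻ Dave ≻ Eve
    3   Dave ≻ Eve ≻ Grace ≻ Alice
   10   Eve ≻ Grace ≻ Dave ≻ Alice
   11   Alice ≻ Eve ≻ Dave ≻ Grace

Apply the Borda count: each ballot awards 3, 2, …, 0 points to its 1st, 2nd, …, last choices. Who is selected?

Borda scores:
  Eve: 9·0 + 3·2 + 10·3 + 11·2 = 58
  Alice: 9·2 + 3·0 + 10·0 + 11·3 = 51
  Dave: 9·1 + 3·3 + 10·1 + 11·1 = 39
  Grace: 9·3 + 3·1 + 10·2 + 11·0 = 50
Eve has the highest total.

Eve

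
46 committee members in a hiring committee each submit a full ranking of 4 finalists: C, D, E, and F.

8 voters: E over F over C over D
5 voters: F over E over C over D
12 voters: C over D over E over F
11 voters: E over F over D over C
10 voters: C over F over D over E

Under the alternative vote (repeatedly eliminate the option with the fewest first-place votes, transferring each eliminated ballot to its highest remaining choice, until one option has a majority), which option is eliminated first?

Round 1: C 22, E 19, F 5, D 0. D has the fewest and is eliminated.
Round 2: C 22, E 19, F 5. F has the fewest and is eliminated.
Round 3: E 24, C 22. E has a majority.

D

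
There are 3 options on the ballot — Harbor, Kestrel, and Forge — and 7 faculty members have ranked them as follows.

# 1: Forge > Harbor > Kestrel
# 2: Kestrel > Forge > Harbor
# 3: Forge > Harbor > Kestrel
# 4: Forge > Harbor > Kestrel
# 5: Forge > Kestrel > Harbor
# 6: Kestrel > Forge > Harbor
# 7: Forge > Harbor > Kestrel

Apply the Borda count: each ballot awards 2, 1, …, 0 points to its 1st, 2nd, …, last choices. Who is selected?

Forge

Borda scores:
  Harbor: 1 + 0 + 1 + 1 + 0 + 0 + 1 = 4
  Kestrel: 0 + 2 + 0 + 0 + 1 + 2 + 0 = 5
  Forge: 2 + 1 + 2 + 2 + 2 + 1 + 2 = 12
Forge has the highest total.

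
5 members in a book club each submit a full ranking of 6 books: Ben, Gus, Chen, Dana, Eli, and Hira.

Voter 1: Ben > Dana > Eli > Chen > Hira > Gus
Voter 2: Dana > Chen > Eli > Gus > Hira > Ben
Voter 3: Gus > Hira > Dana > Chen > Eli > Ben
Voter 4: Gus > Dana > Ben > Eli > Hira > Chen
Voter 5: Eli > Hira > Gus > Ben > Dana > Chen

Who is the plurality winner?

Gus

First-place vote totals:
  Ben: 1
  Gus: 2
  Chen: 0
  Dana: 1
  Eli: 1
  Hira: 0
Gus has the most first-place votes.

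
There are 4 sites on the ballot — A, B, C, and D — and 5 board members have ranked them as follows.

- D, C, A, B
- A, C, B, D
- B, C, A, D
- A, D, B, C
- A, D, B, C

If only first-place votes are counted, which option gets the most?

First-place vote totals:
  A: 3
  B: 1
  C: 0
  D: 1
A has the most first-place votes.

A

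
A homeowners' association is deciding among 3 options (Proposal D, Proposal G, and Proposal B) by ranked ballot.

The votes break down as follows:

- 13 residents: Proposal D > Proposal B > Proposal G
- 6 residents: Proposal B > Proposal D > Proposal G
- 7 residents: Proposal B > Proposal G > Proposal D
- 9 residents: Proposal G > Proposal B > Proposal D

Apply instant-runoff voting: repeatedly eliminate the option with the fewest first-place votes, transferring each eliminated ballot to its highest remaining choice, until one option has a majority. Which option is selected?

Proposal B

Round 1: Proposal D 13, Proposal B 13, Proposal G 9. Proposal G has the fewest and is eliminated.
Round 2: Proposal B 22, Proposal D 13. Proposal B has a majority.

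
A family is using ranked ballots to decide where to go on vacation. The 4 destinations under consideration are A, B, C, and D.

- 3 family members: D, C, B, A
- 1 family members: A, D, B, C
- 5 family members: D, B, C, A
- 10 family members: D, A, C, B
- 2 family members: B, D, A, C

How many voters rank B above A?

Ballots ranking B above A: 3+5+2 = 10.
Ballots ranking A above B: 1+10 = 11.
So 10 of 21 voters prefer B to A.

10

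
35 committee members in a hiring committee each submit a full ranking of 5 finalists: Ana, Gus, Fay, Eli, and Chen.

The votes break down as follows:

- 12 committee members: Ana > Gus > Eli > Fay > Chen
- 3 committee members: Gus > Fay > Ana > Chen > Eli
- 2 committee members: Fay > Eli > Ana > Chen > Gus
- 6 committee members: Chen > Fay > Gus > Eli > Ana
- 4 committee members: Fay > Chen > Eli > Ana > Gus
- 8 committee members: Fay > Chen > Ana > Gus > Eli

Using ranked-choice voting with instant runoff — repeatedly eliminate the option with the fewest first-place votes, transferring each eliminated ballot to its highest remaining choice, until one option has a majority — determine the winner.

Fay

Round 1: Fay 14, Ana 12, Chen 6, Gus 3, Eli 0. Eli has the fewest and is eliminated.
Round 2: Fay 14, Ana 12, Chen 6, Gus 3. Gus has the fewest and is eliminated.
Round 3: Fay 17, Ana 12, Chen 6. Chen has the fewest and is eliminated.
Round 4: Fay 23, Ana 12. Fay has a majority.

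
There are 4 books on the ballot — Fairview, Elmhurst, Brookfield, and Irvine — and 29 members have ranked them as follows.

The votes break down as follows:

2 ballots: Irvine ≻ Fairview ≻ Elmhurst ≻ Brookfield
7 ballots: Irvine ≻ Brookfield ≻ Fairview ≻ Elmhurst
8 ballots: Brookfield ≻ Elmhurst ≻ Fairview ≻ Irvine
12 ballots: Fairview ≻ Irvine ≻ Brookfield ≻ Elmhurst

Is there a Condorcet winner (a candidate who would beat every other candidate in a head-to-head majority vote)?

Head-to-head results (29 voters total):
Fairview vs Elmhurst: Fairview wins 21–8.
Fairview vs Brookfield: Brookfield wins 15–14.
Fairview vs Irvine: Fairview wins 20–9.
Elmhurst vs Brookfield: Brookfield wins 27–2.
Elmhurst vs Irvine: Irvine wins 21–8.
Brookfield vs Irvine: Irvine wins 21–8.
No candidate beats all others: Fairview beats Irvine beats Brookfield beats Fairview, a majority cycle.

No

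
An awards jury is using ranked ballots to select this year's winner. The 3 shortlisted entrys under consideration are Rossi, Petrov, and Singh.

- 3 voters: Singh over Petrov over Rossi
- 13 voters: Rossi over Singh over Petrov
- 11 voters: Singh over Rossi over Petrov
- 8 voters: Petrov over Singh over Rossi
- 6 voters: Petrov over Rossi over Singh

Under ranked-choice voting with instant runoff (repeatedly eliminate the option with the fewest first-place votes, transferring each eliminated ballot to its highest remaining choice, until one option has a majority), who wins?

Round 1: Petrov 14, Singh 14, Rossi 13. Rossi has the fewest and is eliminated.
Round 2: Singh 27, Petrov 14. Singh has a majority.

Singh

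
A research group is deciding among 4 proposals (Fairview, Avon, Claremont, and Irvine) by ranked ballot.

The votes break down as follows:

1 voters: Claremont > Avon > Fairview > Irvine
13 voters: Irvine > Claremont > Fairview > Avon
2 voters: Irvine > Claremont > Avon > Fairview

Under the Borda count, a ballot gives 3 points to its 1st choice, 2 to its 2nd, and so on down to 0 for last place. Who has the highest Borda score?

Irvine

Borda scores:
  Fairview: 1 + 13·1 + 2·0 = 14
  Avon: 2 + 13·0 + 2·1 = 4
  Claremont: 3 + 13·2 + 2·2 = 33
  Irvine: 0 + 13·3 + 2·3 = 45
Irvine has the highest total.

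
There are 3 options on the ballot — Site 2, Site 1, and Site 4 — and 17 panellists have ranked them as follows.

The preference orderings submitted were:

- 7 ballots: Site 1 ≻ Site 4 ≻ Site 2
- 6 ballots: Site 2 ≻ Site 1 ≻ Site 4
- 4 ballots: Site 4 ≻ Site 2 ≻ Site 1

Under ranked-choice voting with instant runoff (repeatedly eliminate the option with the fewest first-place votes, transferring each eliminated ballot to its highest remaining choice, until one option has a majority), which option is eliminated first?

Site 4

Round 1: Site 1 7, Site 2 6, Site 4 4. Site 4 has the fewest and is eliminated.
Round 2: Site 2 10, Site 1 7. Site 2 has a majority.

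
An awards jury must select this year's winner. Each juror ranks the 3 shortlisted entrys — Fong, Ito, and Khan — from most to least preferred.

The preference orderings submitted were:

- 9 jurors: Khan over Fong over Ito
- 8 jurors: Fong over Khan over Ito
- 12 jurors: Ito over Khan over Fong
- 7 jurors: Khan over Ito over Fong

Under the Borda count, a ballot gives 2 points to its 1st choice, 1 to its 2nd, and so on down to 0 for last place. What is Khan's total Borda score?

52

Borda scores:
  Fong: 9·1 + 8·2 + 12·0 + 7·0 = 25
  Ito: 9·0 + 8·0 + 12·2 + 7·1 = 31
  Khan: 9·2 + 8·1 + 12·1 + 7·2 = 52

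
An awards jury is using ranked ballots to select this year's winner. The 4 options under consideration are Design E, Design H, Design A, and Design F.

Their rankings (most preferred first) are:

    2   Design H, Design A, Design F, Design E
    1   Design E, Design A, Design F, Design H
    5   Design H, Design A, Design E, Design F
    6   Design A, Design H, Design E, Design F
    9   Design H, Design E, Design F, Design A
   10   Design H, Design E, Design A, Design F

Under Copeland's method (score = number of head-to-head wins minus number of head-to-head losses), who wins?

Design H

Pairwise results:
  Design E vs Design H: Design H wins 32–1.
  Design E vs Design A: Design E wins 20–13.
  Design E vs Design F: Design E wins 31–2.
  Design H vs Design A: Design H wins 26–7.
  Design H vs Design F: Design H wins 32–1.
  Design A vs Design F: Design A wins 24–9.
Copeland scores (wins − losses):
  Design E: 2 − 1 = 1
  Design H: 3 − 0 = 3
  Design A: 1 − 2 = -1
  Design F: 0 − 3 = -3
Design H has the best Copeland score.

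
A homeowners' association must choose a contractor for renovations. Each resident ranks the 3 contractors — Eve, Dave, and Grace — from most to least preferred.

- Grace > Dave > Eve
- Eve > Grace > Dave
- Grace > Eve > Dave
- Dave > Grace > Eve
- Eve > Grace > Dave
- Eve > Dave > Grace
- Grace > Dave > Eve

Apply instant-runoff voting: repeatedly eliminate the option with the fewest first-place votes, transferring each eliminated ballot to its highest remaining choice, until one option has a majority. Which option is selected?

Grace

Round 1: Eve 3, Grace 3, Dave 1. Dave has the fewest and is eliminated.
Round 2: Grace 4, Eve 3. Grace has a majority.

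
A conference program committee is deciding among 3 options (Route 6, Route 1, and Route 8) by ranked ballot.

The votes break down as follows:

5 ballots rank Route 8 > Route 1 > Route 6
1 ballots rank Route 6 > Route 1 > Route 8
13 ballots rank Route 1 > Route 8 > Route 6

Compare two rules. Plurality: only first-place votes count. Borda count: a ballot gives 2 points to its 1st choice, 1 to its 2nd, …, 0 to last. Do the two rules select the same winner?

Yes

Plurality first-place counts: Route 6 1, Route 1 13, Route 8 5 → Route 1.
Borda totals: Route 6 2, Route 1 32, Route 8 23 → Route 1.
The two rules agree on Route 1.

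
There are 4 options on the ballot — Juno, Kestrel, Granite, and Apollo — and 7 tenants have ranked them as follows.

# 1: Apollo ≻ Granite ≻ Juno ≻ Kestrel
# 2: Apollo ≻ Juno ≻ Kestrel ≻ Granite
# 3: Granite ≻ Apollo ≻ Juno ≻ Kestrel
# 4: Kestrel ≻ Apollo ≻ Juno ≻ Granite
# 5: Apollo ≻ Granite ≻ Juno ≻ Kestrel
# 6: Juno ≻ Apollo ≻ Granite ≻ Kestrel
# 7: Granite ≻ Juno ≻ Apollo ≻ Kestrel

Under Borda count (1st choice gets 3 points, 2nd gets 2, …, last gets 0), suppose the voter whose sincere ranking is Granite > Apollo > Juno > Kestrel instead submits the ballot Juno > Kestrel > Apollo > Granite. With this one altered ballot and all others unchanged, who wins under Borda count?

Borda totals with the altered ballot: Juno 13, Kestrel 6, Granite 8, Apollo 15.
The winner is unchanged: still Apollo.

Apollo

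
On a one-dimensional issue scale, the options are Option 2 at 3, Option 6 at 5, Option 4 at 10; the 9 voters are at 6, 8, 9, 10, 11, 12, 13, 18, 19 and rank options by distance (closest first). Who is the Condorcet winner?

Option 4

With single-peaked preferences on a line, the Condorcet winner is the candidate closest to the median voter.
The median voter (position 11) is closest to Option 4 at 10.
Check: Option 4 vs Option 6 — voters closer to Option 4: 8 of 9.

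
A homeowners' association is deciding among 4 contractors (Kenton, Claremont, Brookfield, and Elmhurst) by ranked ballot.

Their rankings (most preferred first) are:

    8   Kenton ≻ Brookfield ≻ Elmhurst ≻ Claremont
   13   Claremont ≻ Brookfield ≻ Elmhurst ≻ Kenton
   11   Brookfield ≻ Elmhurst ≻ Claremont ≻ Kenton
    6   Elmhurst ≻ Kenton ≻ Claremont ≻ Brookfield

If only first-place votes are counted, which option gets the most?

First-place vote totals:
  Kenton: 8
  Claremont: 13
  Brookfield: 11
  Elmhurst: 6
Claremont has the most first-place votes.

Claremont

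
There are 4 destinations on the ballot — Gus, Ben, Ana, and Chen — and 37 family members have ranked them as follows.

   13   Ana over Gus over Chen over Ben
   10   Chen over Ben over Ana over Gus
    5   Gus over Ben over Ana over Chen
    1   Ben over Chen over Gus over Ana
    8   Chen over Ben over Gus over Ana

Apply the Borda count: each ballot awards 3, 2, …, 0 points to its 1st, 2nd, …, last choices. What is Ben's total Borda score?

49

Borda scores:
  Gus: 13·2 + 10·0 + 5·3 + 1 + 8·1 = 50
  Ben: 13·0 + 10·2 + 5·2 + 3 + 8·2 = 49
  Ana: 13·3 + 10·1 + 5·1 + 0 + 8·0 = 54
  Chen: 13·1 + 10·3 + 5·0 + 2 + 8·3 = 69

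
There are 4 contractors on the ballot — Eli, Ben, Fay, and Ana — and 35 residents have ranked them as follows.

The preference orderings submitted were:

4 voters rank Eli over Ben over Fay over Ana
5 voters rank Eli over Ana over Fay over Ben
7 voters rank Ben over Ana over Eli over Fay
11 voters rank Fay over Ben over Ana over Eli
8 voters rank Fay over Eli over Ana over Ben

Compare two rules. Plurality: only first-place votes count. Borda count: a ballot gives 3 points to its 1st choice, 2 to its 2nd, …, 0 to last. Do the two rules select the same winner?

Yes

Plurality first-place counts: Eli 9, Ben 7, Fay 19, Ana 0 → Fay.
Borda totals: Eli 50, Ben 51, Fay 66, Ana 43 → Fay.
The two rules agree on Fay.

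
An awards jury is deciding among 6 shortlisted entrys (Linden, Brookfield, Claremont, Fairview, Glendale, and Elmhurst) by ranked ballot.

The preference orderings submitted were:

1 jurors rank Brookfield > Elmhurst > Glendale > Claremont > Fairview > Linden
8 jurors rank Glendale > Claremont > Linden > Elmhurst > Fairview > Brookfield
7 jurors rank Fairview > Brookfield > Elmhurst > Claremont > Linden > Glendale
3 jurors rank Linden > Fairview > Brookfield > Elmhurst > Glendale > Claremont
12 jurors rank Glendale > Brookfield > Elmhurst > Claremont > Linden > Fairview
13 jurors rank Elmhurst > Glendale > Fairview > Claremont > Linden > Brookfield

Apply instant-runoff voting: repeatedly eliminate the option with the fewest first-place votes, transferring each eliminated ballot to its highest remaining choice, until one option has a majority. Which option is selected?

Round 1: Glendale 20, Elmhurst 13, Fairview 7, Linden 3, Brookfield 1, Claremont 0. Claremont has the fewest and is eliminated.
Round 2: Glendale 20, Elmhurst 13, Fairview 7, Linden 3, Brookfield 1. Brookfield has the fewest and is eliminated.
Round 3: Glendale 20, Elmhurst 14, Fairview 7, Linden 3. Linden has the fewest and is eliminated.
Round 4: Glendale 20, Elmhurst 14, Fairview 10. Fairview has the fewest and is eliminated.
Round 5: Elmhurst 24, Glendale 20. Elmhurst has a majority.

Elmhurst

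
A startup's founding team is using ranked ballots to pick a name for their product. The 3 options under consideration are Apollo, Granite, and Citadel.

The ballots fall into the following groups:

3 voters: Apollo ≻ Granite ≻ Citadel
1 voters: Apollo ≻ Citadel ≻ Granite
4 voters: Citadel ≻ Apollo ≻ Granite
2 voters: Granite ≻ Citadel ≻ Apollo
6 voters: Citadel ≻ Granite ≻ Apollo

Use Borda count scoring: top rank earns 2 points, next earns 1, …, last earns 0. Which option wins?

Citadel

Borda scores:
  Apollo: 3·2 + 2 + 4·1 + 2·0 + 6·0 = 12
  Granite: 3·1 + 0 + 4·0 + 2·2 + 6·1 = 13
  Citadel: 3·0 + 1 + 4·2 + 2·1 + 6·2 = 23
Citadel has the highest total.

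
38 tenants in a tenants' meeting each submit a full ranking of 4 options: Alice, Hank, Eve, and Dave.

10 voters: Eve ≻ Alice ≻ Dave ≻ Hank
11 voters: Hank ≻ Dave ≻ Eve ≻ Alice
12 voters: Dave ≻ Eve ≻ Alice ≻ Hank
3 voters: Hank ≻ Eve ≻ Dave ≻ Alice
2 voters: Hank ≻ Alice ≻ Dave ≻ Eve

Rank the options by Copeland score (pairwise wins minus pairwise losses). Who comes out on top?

Dave

Pairwise results:
  Alice vs Hank: Alice wins 22–16.
  Alice vs Eve: Eve wins 36–2.
  Alice vs Dave: Dave wins 26–12.
  Hank vs Eve: Eve wins 22–16.
  Hank vs Dave: Dave wins 22–16.
  Eve vs Dave: Dave wins 25–13.
Copeland scores (wins − losses):
  Alice: 1 − 2 = -1
  Hank: 0 − 3 = -3
  Eve: 2 − 1 = 1
  Dave: 3 − 0 = 3
Dave has the best Copeland score.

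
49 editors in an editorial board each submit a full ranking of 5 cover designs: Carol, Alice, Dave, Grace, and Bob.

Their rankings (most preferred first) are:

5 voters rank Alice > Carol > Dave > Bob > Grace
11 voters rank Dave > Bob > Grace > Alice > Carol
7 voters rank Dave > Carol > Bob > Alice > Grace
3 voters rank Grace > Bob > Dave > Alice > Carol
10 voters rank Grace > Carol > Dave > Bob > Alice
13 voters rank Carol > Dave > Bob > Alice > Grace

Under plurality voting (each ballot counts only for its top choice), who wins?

Dave

First-place vote totals:
  Carol: 13
  Alice: 5
  Dave: 18
  Grace: 13
  Bob: 0
Dave has the most first-place votes.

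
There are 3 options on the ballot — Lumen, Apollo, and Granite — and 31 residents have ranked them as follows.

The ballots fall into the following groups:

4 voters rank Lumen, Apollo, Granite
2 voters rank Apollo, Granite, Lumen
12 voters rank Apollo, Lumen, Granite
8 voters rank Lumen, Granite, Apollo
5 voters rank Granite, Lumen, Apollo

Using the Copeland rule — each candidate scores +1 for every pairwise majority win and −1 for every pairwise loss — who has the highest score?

Lumen

Pairwise results:
  Lumen vs Apollo: Lumen wins 17–14.
  Lumen vs Granite: Lumen wins 24–7.
  Apollo vs Granite: Apollo wins 18–13.
Copeland scores (wins − losses):
  Lumen: 2 − 0 = 2
  Apollo: 1 − 1 = 0
  Granite: 0 − 2 = -2
Lumen has the best Copeland score.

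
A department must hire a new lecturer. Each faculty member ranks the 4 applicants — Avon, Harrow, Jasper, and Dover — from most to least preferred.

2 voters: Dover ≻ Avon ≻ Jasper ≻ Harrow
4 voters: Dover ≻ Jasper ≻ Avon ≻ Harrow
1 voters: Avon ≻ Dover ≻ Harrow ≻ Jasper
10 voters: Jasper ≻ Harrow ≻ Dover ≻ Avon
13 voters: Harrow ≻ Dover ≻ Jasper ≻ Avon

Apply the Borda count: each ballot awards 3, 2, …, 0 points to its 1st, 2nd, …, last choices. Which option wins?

Borda scores:
  Avon: 2·2 + 4·1 + 3 + 10·0 + 13·0 = 11
  Harrow: 2·0 + 4·0 + 1 + 10·2 + 13·3 = 60
  Jasper: 2·1 + 4·2 + 0 + 10·3 + 13·1 = 53
  Dover: 2·3 + 4·3 + 2 + 10·1 + 13·2 = 56
Harrow has the highest total.

Harrow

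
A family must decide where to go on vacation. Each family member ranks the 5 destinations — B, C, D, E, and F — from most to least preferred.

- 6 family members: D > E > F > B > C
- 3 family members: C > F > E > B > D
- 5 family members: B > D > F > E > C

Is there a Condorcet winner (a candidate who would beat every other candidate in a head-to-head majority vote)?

No

Head-to-head results (14 voters total):
B vs C: B wins 11–3.
B vs D: B wins 8–6.
B vs E: E wins 9–5.
B vs F: F wins 9–5.
C vs D: D wins 11–3.
C vs E: E wins 11–3.
C vs F: F wins 11–3.
D vs E: D wins 11–3.
D vs F: D wins 11–3.
E vs F: F wins 8–6.
No candidate beats all others: B beats D beats E beats B, a majority cycle.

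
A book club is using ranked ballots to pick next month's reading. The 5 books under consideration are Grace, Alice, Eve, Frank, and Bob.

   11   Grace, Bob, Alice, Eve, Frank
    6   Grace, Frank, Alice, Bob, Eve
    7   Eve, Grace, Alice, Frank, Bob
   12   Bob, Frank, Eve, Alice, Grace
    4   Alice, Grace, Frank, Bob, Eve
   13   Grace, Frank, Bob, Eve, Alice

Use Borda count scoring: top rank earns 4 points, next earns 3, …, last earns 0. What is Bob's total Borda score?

Borda scores:
  Grace: 11·4 + 6·4 + 7·3 + 12·0 + 4·3 + 13·4 = 153
  Alice: 11·2 + 6·2 + 7·2 + 12·1 + 4·4 + 13·0 = 76
  Eve: 11·1 + 6·0 + 7·4 + 12·2 + 4·0 + 13·1 = 76
  Frank: 11·0 + 6·3 + 7·1 + 12·3 + 4·2 + 13·3 = 108
  Bob: 11·3 + 6·1 + 7·0 + 12·4 + 4·1 + 13·2 = 117

117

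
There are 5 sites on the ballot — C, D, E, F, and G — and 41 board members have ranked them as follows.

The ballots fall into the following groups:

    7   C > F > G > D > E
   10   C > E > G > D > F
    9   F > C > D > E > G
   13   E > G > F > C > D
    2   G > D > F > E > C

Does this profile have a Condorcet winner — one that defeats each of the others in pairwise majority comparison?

No

Head-to-head results (41 voters total):
C vs D: C wins 39–2.
C vs E: C wins 26–15.
C vs F: F wins 24–17.
C vs G: C wins 26–15.
D vs E: E wins 23–18.
D vs F: F wins 29–12.
D vs G: G wins 32–9.
E vs F: E wins 23–18.
E vs G: E wins 32–9.
F vs G: G wins 25–16.
No candidate beats all others: C beats E beats F beats C, a majority cycle.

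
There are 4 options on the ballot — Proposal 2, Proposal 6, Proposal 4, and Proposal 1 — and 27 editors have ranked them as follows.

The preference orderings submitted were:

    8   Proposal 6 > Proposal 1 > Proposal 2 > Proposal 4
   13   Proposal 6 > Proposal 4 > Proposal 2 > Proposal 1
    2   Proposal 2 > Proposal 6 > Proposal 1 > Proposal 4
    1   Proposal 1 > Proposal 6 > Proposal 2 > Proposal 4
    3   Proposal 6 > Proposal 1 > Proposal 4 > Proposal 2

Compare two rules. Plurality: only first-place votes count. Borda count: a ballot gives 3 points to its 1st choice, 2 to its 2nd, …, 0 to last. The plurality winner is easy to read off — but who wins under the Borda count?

Plurality first-place counts: Proposal 2 2, Proposal 6 24, Proposal 4 0, Proposal 1 1 → Proposal 6.
Borda totals: Proposal 2 28, Proposal 6 78, Proposal 4 29, Proposal 1 27 → Proposal 6.

Proposal 6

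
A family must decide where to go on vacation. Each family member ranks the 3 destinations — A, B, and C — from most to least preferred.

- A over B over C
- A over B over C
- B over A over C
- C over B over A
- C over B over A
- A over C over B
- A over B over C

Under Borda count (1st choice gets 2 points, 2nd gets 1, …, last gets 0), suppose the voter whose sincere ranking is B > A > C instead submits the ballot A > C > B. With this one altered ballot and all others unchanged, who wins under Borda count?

A

Borda totals with the altered ballot: A 10, B 5, C 6.
The winner is unchanged: still A.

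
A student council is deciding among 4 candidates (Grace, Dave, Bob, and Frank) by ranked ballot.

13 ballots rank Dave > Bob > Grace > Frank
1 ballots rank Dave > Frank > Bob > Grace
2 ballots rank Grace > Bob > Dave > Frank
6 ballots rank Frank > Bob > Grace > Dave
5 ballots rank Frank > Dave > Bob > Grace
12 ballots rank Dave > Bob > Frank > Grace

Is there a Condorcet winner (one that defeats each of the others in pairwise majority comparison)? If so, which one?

Dave

Head-to-head results (39 voters total):
Grace vs Dave: Dave wins 31–8.
Grace vs Bob: Bob wins 37–2.
Grace vs Frank: Frank wins 24–15.
Dave vs Bob: Dave wins 31–8.
Dave vs Frank: Dave wins 28–11.
Bob vs Frank: Bob wins 27–12.
Dave beats each rival — Grace (31–8), Bob (31–8), Frank (28–11) — so Dave is the Condorcet winner.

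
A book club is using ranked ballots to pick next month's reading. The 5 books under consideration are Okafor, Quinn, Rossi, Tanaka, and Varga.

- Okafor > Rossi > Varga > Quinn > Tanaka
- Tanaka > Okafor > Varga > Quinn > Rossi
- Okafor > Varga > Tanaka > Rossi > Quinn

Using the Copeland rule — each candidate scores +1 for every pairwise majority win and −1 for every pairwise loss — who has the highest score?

Pairwise results:
  Okafor vs Quinn: Okafor wins 3–0.
  Okafor vs Rossi: Okafor wins 3–0.
  Okafor vs Tanaka: Okafor wins 2–1.
  Okafor vs Varga: Okafor wins 3–0.
  Quinn vs Rossi: Rossi wins 2–1.
  Quinn vs Tanaka: Tanaka wins 2–1.
  Quinn vs Varga: Varga wins 3–0.
  Rossi vs Tanaka: Tanaka wins 2–1.
  Rossi vs Varga: Varga wins 2–1.
  Tanaka vs Varga: Varga wins 2–1.
Copeland scores (wins − losses):
  Okafor: 4 − 0 = 4
  Quinn: 0 − 4 = -4
  Rossi: 1 − 3 = -2
  Tanaka: 2 − 2 = 0
  Varga: 3 − 1 = 2
Okafor has the best Copeland score.

Okafor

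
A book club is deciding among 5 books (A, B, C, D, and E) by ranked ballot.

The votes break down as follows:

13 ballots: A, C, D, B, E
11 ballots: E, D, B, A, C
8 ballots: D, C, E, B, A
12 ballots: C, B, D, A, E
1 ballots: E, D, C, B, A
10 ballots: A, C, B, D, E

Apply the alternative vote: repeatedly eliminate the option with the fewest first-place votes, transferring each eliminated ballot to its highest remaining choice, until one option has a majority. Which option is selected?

Round 1: A 23, C 12, E 12, D 8, B 0. B has the fewest and is eliminated.
Round 2: A 23, C 12, E 12, D 8. D has the fewest and is eliminated.
Round 3: A 23, C 20, E 12. E has the fewest and is eliminated.
Round 4: A 34, C 21. A has a majority.

A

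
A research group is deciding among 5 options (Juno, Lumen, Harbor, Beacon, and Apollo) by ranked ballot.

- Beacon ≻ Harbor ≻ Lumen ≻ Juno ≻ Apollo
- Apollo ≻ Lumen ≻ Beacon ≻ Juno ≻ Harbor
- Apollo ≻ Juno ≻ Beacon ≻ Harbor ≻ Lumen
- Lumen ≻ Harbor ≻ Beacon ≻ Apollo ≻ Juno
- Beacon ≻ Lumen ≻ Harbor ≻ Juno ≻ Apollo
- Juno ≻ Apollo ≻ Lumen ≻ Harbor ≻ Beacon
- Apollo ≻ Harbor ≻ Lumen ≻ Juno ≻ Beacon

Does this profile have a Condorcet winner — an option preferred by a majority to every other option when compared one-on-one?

Head-to-head results (7 voters total):
Juno vs Lumen: Lumen wins 5–2.
Juno vs Harbor: Harbor wins 4–3.
Juno vs Beacon: Beacon wins 4–3.
Juno vs Apollo: Apollo wins 4–3.
Lumen vs Harbor: Lumen wins 4–3.
Lumen vs Beacon: Lumen wins 4–3.
Lumen vs Apollo: Apollo wins 4–3.
Harbor vs Beacon: Beacon wins 4–3.
Harbor vs Apollo: Apollo wins 4–3.
Beacon vs Apollo: Apollo wins 4–3.
Apollo beats each rival — Juno (4–3), Lumen (4–3), Harbor (4–3), Beacon (4–3) — so Apollo is the Condorcet winner.

Yes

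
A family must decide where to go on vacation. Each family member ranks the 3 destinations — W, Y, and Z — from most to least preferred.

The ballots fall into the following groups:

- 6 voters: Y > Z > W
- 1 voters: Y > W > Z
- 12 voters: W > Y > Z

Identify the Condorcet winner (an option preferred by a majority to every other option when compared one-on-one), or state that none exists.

W

Head-to-head results (19 voters total):
W vs Y: W wins 12–7.
W vs Z: W wins 13–6.
Y vs Z: Y wins 19–0.
W beats each rival — Y (12–7), Z (13–6) — so W is the Condorcet winner.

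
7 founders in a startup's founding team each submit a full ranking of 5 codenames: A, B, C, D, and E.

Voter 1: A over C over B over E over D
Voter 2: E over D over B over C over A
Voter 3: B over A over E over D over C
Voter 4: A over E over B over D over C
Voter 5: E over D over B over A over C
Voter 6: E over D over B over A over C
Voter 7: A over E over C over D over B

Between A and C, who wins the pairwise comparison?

A

Ballots ranking A above C: 6.
Ballots ranking C above A: 1.
A wins the head-to-head, 6–1.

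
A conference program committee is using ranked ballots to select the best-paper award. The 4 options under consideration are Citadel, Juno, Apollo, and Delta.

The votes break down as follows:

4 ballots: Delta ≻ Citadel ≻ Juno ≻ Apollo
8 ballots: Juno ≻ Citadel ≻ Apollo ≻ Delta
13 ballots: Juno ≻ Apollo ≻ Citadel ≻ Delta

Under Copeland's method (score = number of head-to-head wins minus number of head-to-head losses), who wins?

Pairwise results:
  Citadel vs Juno: Juno wins 21–4.
  Citadel vs Apollo: Apollo wins 13–12.
  Citadel vs Delta: Citadel wins 21–4.
  Juno vs Apollo: Juno wins 25–0.
  Juno vs Delta: Juno wins 21–4.
  Apollo vs Delta: Apollo wins 21–4.
Copeland scores (wins − losses):
  Citadel: 1 − 2 = -1
  Juno: 3 − 0 = 3
  Apollo: 2 − 1 = 1
  Delta: 0 − 3 = -3
Juno has the best Copeland score.

Juno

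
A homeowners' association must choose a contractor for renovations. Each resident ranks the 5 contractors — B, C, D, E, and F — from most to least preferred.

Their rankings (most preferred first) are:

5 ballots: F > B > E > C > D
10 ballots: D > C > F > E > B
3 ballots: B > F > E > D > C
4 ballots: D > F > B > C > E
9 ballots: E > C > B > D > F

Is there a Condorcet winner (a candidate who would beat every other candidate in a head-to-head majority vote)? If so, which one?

None — there is no Condorcet winner

Head-to-head results (31 voters total):
B vs C: C wins 19–12.
B vs D: B wins 17–14.
B vs E: E wins 19–12.
B vs F: F wins 19–12.
C vs D: D wins 17–14.
C vs E: E wins 17–14.
C vs F: C wins 19–12.
D vs E: E wins 17–14.
D vs F: D wins 23–8.
E vs F: F wins 22–9.
No candidate beats all others: B beats D beats C beats B, a majority cycle.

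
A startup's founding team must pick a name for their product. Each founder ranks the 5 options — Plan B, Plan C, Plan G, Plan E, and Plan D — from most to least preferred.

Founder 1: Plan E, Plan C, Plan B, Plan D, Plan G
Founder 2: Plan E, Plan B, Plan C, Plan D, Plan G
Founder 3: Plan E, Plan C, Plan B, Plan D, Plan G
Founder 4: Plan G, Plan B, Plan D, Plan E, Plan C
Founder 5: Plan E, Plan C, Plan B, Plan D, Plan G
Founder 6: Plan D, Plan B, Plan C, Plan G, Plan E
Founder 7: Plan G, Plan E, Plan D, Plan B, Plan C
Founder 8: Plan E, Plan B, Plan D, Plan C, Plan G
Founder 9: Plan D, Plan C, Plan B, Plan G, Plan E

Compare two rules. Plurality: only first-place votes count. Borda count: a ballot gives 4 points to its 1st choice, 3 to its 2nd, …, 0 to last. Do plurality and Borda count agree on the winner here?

Plurality first-place counts: Plan B 0, Plan C 0, Plan G 2, Plan E 5, Plan D 2 → Plan E.
Borda totals: Plan B 21, Plan C 17, Plan G 10, Plan E 24, Plan D 18 → Plan E.
The two rules agree on Plan E.

Yes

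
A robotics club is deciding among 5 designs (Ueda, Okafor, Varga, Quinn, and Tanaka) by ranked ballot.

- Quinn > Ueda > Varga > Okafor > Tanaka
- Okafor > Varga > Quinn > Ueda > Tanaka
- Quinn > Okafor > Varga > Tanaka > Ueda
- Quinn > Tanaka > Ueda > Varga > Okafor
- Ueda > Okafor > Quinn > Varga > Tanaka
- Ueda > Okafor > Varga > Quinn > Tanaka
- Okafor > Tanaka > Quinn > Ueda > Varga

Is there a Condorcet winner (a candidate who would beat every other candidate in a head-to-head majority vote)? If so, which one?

There is no Condorcet winner

Head-to-head results (7 voters total):
Ueda vs Okafor: Ueda wins 4–3.
Ueda vs Varga: Ueda wins 5–2.
Ueda vs Quinn: Quinn wins 5–2.
Ueda vs Tanaka: Ueda wins 4–3.
Okafor vs Varga: Okafor wins 5–2.
Okafor vs Quinn: Okafor wins 4–3.
Okafor vs Tanaka: Okafor wins 6–1.
Varga vs Quinn: Quinn wins 5–2.
Varga vs Tanaka: Varga wins 5–2.
Quinn vs Tanaka: Quinn wins 6–1.
No candidate beats all others: Ueda beats Okafor beats Quinn beats Ueda, a majority cycle.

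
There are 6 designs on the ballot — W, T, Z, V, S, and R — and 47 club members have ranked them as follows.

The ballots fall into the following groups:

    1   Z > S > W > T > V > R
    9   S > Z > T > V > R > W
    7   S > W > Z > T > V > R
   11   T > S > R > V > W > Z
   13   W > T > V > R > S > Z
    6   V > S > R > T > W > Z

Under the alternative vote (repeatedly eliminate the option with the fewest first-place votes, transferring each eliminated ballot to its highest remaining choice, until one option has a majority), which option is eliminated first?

Round 1: S 16, W 13, T 11, V 6, Z 1, R 0. R has the fewest and is eliminated.
Round 2: S 16, W 13, T 11, V 6, Z 1. Z has the fewest and is eliminated.
Round 3: S 17, W 13, T 11, V 6. V has the fewest and is eliminated.
Round 4: S 23, W 13, T 11. T has the fewest and is eliminated.
Round 5: S 34, W 13. S has a majority.

R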